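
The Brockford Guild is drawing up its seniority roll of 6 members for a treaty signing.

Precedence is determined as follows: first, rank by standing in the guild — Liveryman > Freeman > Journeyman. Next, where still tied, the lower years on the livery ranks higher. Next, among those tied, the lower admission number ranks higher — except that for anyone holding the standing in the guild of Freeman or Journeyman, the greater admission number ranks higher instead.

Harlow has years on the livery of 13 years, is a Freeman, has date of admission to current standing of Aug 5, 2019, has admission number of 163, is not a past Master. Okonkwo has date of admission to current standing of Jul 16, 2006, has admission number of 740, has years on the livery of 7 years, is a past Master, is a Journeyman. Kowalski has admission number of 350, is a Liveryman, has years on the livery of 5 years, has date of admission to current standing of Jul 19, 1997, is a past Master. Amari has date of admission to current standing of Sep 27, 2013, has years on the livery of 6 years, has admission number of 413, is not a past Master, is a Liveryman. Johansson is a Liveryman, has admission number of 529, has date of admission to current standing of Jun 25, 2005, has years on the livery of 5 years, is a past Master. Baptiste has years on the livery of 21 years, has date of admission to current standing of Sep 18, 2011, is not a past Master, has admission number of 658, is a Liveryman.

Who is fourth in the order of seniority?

By standing in the guild: Kowalski, Johansson, Amari and Baptiste (Liveryman); then Harlow (Freeman); then Okonkwo (Journeyman).
Among Kowalski, Johansson, Amari and Baptiste, by years on the livery (lower first): Kowalski and Johansson (5 years) before Amari (6 years) before Baptiste (21 years).
Among Kowalski and Johansson, by admission number (lower first): Kowalski (350) before Johansson (529).
Order: Kowalski, Johansson, Amari, Baptiste, Harlow, Okonkwo.

Baptiste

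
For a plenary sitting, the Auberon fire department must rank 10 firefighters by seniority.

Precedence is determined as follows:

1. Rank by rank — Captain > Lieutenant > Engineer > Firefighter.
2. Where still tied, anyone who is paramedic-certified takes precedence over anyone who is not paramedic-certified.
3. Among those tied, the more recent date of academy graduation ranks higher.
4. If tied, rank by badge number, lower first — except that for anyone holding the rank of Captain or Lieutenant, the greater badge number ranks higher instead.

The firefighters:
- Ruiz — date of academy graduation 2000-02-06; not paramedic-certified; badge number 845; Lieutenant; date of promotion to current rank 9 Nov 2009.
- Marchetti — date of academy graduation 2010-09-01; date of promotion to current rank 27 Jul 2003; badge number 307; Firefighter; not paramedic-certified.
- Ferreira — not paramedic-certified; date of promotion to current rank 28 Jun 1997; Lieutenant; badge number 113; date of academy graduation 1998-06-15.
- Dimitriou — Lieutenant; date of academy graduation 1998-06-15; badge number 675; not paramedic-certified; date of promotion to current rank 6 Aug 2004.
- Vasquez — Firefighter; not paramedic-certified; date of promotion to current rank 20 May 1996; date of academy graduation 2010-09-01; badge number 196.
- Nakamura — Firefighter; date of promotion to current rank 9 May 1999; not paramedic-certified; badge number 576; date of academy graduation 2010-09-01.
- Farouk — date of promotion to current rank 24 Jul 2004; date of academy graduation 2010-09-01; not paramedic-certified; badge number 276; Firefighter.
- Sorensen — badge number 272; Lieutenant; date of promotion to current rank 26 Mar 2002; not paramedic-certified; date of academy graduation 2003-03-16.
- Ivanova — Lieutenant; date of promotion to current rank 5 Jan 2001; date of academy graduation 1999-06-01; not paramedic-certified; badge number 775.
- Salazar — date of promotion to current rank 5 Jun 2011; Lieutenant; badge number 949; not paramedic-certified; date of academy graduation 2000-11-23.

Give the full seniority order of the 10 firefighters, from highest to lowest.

By rank: Sorensen, Salazar, Ruiz, Ivanova, Dimitriou and Ferreira (Lieutenant); then Vasquez, Farouk, Marchetti and Nakamura (Firefighter).
Sorensen, Salazar, Ruiz, Ivanova, Dimitriou and Ferreira are each not paramedic-certified, so the next rule applies.
Among Sorensen, Salazar, Ruiz, Ivanova, Dimitriou and Ferreira, by date of academy graduation (later first): Sorensen (2003-03-16) before Salazar (2000-11-23) before Ruiz (2000-02-06) before Ivanova (1999-06-01) before Dimitriou and Ferreira (1998-06-15).
Among Dimitriou and Ferreira, by badge number (higher first) (reversed rule for this group): Dimitriou (675) before Ferreira (113).
Vasquez, Farouk, Marchetti and Nakamura are each not paramedic-certified, so the next rule applies.
Vasquez, Farouk, Marchetti and Nakamura all have date of academy graduation 2010-09-01, so the next rule applies.
Among Vasquez, Farouk, Marchetti and Nakamura, by badge number (lower first): Vasquez (196) before Farouk (276) before Marchetti (307) before Nakamura (576).
Full order: Sorensen, Salazar, Ruiz, Ivanova, Dimitriou, Ferreira, Vasquez, Farouk, Marchetti, Nakamura.

Sorensen, Salazar, Ruiz, Ivanova, Dimitriou, Ferreira, Vasquez, Farouk, Marchetti, Nakamura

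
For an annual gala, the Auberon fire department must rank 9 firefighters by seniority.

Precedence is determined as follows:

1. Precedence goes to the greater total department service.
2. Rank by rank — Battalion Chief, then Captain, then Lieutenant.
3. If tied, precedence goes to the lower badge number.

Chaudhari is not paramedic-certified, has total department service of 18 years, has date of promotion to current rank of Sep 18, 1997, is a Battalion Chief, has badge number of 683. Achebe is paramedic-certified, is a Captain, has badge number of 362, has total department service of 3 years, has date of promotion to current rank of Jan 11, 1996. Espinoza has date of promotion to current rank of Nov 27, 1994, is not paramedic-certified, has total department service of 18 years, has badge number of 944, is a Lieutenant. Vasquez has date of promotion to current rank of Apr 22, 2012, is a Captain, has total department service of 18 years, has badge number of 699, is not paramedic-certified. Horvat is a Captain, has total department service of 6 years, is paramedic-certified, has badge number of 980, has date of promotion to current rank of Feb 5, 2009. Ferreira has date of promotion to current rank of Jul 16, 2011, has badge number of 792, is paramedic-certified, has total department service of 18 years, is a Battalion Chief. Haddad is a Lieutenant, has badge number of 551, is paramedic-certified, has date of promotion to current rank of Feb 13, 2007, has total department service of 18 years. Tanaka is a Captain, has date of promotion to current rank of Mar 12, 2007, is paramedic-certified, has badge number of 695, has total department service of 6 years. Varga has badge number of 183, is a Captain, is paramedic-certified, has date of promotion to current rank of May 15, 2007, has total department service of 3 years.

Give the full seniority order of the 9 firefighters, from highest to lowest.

By total department service (higher first): Chaudhari, Ferreira, Vasquez, Haddad and Espinoza (each 18 years); then Tanaka and Horvat (both 6 years); then Varga and Achebe (both 3 years).
Among Chaudhari, Ferreira, Vasquez, Haddad and Espinoza, by rank: Chaudhari and Ferreira (Battalion Chief) before Vasquez (Captain) before Haddad and Espinoza (Lieutenant).
Among Chaudhari and Ferreira, by badge number (lower first): Chaudhari (683) before Ferreira (792).
Among Haddad and Espinoza, by badge number (lower first): Haddad (551) before Espinoza (944).
Tanaka and Horvat are each Captain, so the next rule applies.
Among Tanaka and Horvat, by badge number (lower first): Tanaka (695) before Horvat (980).
Varga and Achebe are each Captain, so the next rule applies.
Among Varga and Achebe, by badge number (lower first): Varga (183) before Achebe (362).
Full order: Chaudhari, Ferreira, Vasquez, Haddad, Espinoza, Tanaka, Horvat, Varga, Achebe.

Chaudhari, Ferreira, Vasquez, Haddad, Espinoza, Tanaka, Horvat, Varga, Achebe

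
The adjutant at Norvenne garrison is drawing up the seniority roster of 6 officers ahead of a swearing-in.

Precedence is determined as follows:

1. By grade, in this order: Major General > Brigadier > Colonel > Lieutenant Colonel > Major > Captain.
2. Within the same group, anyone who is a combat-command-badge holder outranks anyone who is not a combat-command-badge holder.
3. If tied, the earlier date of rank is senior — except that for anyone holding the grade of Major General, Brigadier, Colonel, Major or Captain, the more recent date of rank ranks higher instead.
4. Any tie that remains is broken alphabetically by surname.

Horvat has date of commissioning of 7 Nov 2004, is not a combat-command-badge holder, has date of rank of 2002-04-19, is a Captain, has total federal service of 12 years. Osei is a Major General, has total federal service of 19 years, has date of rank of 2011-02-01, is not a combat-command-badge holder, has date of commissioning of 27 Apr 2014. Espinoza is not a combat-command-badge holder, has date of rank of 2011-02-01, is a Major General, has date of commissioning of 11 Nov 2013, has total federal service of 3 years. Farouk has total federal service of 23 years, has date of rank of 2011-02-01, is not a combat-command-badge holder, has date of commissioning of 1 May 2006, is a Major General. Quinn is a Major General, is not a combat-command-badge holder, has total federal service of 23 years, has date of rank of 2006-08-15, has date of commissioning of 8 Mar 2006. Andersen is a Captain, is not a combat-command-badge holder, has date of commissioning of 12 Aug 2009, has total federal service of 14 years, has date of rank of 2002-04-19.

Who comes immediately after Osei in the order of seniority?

By grade: Espinoza, Farouk, Osei and Quinn (Major General); then Andersen and Horvat (Captain).
Espinoza, Farouk, Osei and Quinn are each not a combat-command-badge holder, so the next rule applies.
Among Espinoza, Farouk, Osei and Quinn, by date of rank (later first) (reversed rule for this group): Espinoza, Farouk and Osei (2011-02-01) before Quinn (2006-08-15).
Among Espinoza, Farouk and Osei, alphabetically by surname: Espinoza before Farouk before Osei.
Andersen and Horvat are each not a combat-command-badge holder, so the next rule applies.
Andersen and Horvat both have date of rank 2002-04-19, so the next rule applies.
Among Andersen and Horvat, alphabetically by surname: Andersen before Horvat.
Order: Espinoza, Farouk, Osei, Quinn, Andersen, Horvat.

Quinn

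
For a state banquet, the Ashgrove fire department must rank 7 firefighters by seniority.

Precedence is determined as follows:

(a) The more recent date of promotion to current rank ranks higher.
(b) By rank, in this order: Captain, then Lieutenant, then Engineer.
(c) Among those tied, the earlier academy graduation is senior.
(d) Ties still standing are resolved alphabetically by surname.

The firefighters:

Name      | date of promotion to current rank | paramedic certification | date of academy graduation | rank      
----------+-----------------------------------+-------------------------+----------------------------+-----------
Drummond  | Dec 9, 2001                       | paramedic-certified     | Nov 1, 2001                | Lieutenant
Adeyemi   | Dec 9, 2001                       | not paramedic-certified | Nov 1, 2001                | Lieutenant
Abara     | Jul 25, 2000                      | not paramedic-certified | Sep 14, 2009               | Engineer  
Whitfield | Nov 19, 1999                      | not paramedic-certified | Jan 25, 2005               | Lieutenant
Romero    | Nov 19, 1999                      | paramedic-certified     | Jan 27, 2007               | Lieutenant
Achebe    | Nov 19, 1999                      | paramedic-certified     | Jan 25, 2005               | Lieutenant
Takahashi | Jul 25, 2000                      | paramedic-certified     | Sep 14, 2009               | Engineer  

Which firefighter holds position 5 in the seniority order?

By date of promotion to current rank (later first): Adeyemi and Drummond (both Dec 9, 2001); then Abara and Takahashi (both Jul 25, 2000); then Achebe, Whitfield and Romero (each Nov 19, 1999).
Adeyemi and Drummond are each Lieutenant, so the next rule applies.
Adeyemi and Drummond both have date of academy graduation Nov 1, 2001, so the next rule applies.
Among Adeyemi and Drummond, alphabetically by surname: Adeyemi before Drummond.
Abara and Takahashi are each Engineer, so the next rule applies.
Abara and Takahashi both have date of academy graduation Sep 14, 2009, so the next rule applies.
Among Abara and Takahashi, alphabetically by surname: Abara before Takahashi.
Achebe, Whitfield and Romero are each Lieutenant, so the next rule applies.
Among Achebe, Whitfield and Romero, by date of academy graduation (earlier first): Achebe and Whitfield (Jan 25, 2005) before Romero (Jan 27, 2007).
Among Achebe and Whitfield, alphabetically by surname: Achebe before Whitfield.
Order: Adeyemi, Drummond, Abara, Takahashi, Achebe, Whitfield, Romero.

Achebe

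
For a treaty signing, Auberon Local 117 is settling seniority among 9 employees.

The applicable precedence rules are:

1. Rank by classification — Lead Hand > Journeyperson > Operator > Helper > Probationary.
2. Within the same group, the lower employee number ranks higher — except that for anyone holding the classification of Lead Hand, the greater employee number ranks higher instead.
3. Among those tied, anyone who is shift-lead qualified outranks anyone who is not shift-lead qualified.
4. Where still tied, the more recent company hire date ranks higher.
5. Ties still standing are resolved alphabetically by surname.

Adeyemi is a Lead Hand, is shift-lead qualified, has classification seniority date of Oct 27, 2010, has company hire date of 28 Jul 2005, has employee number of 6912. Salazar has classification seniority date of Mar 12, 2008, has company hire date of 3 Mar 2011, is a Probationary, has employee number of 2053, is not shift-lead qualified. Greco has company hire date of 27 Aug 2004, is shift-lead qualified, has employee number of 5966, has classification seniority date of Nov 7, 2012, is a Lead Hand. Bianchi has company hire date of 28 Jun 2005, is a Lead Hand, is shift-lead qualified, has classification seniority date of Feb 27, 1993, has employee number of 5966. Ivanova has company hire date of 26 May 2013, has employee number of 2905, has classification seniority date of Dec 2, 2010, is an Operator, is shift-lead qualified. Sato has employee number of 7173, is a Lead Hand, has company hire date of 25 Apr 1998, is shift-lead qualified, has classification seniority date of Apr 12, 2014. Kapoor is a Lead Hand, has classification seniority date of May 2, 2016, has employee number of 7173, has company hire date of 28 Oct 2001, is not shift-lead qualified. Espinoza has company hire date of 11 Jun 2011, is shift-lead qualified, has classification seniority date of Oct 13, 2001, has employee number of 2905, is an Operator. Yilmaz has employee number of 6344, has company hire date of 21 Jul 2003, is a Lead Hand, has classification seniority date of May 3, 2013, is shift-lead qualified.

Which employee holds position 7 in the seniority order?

By classification: Sato, Kapoor, Adeyemi, Yilmaz, Bianchi and Greco (Lead Hand); then Ivanova and Espinoza (Operator); then Salazar (Probationary).
Among Sato, Kapoor, Adeyemi, Yilmaz, Bianchi and Greco, by employee number (higher first) (reversed rule for this group): Sato and Kapoor (7173) before Adeyemi (6912) before Yilmaz (6344) before Bianchi and Greco (5966).
Among Sato and Kapoor, shift-lead qualified before not shift-lead qualified: Sato (shift-lead qualified) before Kapoor (not shift-lead qualified).
Bianchi and Greco are each shift-lead qualified, so the next rule applies.
Among Bianchi and Greco, by company hire date (later first): Bianchi (28 Jun 2005) before Greco (27 Aug 2004).
Ivanova and Espinoza both have employee number 2905, so the next rule applies.
Ivanova and Espinoza are each shift-lead qualified, so the next rule applies.
Among Ivanova and Espinoza, by company hire date (later first): Ivanova (26 May 2013) before Espinoza (11 Jun 2011).
Order: Sato, Kapoor, Adeyemi, Yilmaz, Bianchi, Greco, Ivanova, Espinoza, Salazar.

Ivanova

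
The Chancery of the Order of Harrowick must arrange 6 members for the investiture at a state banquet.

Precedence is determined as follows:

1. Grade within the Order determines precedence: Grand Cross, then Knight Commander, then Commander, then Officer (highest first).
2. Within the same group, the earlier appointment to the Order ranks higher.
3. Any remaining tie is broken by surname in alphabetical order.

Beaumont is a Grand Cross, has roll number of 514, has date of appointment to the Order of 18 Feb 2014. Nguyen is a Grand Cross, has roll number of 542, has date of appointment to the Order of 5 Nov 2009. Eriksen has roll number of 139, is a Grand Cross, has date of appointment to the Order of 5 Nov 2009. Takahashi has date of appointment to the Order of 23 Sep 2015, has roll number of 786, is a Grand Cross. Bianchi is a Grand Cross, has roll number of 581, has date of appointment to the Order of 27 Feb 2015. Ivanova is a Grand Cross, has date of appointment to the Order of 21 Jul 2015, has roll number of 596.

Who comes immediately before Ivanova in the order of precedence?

Bianchi

By grade within the Order: Eriksen, Nguyen, Beaumont, Bianchi, Ivanova and Takahashi (Grand Cross).
Among Eriksen, Nguyen, Beaumont, Bianchi, Ivanova and Takahashi, by date of appointment to the Order (earlier first): Eriksen and Nguyen (5 Nov 2009) before Beaumont (18 Feb 2014) before Bianchi (27 Feb 2015) before Ivanova (21 Jul 2015) before Takahashi (23 Sep 2015).
Among Eriksen and Nguyen, alphabetically by surname: Eriksen before Nguyen.
Order: Eriksen, Nguyen, Beaumont, Bianchi, Ivanova, Takahashi.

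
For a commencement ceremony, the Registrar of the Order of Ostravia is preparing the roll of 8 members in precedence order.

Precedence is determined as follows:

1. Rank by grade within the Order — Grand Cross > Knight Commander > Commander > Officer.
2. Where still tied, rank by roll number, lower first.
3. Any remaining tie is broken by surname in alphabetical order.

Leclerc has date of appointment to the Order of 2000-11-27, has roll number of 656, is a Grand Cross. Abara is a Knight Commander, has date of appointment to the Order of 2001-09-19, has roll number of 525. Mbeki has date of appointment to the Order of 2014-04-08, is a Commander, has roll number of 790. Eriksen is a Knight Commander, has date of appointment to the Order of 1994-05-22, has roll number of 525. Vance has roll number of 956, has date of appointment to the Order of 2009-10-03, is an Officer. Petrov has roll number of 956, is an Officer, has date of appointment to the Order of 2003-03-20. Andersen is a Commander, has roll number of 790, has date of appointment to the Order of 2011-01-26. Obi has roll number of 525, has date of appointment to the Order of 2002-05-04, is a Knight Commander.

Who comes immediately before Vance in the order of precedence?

Petrov

By grade within the Order: Leclerc (Grand Cross); then Abara, Eriksen and Obi (Knight Commander); then Andersen and Mbeki (Commander); then Petrov and Vance (Officer).
Abara, Eriksen and Obi all have roll number 525, so the next rule applies.
Among Abara, Eriksen and Obi, alphabetically by surname: Abara before Eriksen before Obi.
Andersen and Mbeki both have roll number 790, so the next rule applies.
Among Andersen and Mbeki, alphabetically by surname: Andersen before Mbeki.
Petrov and Vance both have roll number 956, so the next rule applies.
Among Petrov and Vance, alphabetically by surname: Petrov before Vance.
Order: Leclerc, Abara, Eriksen, Obi, Andersen, Mbeki, Petrov, Vance.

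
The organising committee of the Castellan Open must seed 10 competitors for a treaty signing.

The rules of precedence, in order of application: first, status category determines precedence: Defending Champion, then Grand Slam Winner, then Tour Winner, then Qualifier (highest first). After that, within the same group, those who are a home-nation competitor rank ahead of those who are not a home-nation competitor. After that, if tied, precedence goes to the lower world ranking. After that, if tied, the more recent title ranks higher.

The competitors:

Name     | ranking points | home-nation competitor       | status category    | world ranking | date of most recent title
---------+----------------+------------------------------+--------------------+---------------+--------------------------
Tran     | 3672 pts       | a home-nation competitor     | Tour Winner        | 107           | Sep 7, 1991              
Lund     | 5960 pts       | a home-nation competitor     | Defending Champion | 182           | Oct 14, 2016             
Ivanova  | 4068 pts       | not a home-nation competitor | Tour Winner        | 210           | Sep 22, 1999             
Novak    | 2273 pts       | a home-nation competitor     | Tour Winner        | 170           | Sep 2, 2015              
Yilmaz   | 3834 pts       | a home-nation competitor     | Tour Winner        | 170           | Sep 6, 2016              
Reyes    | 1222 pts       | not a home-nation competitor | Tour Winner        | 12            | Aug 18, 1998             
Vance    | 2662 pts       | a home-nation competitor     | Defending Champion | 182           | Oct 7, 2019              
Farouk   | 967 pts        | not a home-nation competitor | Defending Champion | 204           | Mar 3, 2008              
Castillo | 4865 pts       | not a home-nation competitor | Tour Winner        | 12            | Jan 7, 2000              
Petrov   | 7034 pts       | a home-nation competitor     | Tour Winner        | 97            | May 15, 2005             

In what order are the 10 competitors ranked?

Vance, Lund, Farouk, Petrov, Tran, Yilmaz, Novak, Castillo, Reyes, Ivanova

By status category: Vance, Lund and Farouk (Defending Champion); then Petrov, Tran, Yilmaz, Novak, Castillo, Reyes and Ivanova (Tour Winner).
Among Vance, Lund and Farouk, a home-nation competitor before not a home-nation competitor: Vance and Lund (a home-nation competitor) before Farouk (not a home-nation competitor).
Vance and Lund both have world ranking 182, so the next rule applies.
Among Vance and Lund, by date of most recent title (later first): Vance (Oct 7, 2019) before Lund (Oct 14, 2016).
Among Petrov, Tran, Yilmaz, Novak, Castillo, Reyes and Ivanova, a home-nation competitor before not a home-nation competitor: Petrov, Tran, Yilmaz and Novak (a home-nation competitor) before Castillo, Reyes and Ivanova (not a home-nation competitor).
Among Petrov, Tran, Yilmaz and Novak, by world ranking (lower first): Petrov (97) before Tran (107) before Yilmaz and Novak (170).
Among Yilmaz and Novak, by date of most recent title (later first): Yilmaz (Sep 6, 2016) before Novak (Sep 2, 2015).
Among Castillo, Reyes and Ivanova, by world ranking (lower first): Castillo and Reyes (12) before Ivanova (210).
Among Castillo and Reyes, by date of most recent title (later first): Castillo (Jan 7, 2000) before Reyes (Aug 18, 1998).
Full order: Vance, Lund, Farouk, Petrov, Tran, Yilmaz, Novak, Castillo, Reyes, Ivanova.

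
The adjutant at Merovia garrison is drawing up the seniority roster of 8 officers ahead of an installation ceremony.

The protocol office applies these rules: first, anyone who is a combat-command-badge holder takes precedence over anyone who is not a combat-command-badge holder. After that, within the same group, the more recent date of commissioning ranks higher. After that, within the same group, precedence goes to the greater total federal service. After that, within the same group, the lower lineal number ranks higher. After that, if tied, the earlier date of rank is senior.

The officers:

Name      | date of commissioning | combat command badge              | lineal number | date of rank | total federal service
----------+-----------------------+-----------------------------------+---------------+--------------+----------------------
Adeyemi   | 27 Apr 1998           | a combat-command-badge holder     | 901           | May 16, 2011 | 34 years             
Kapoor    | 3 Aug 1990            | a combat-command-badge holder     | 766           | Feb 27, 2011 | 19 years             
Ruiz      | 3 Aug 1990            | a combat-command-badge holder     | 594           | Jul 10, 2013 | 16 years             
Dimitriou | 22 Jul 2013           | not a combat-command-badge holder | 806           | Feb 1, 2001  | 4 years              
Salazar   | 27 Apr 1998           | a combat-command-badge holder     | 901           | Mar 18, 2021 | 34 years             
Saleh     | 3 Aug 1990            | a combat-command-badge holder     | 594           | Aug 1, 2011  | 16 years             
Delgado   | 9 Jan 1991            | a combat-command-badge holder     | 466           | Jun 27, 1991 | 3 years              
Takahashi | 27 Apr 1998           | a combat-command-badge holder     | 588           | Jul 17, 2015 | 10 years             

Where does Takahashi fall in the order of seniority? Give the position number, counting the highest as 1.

3

By the first rule: Adeyemi, Salazar, Takahashi, Delgado, Kapoor, Saleh and Ruiz (each a combat-command-badge holder); then Dimitriou (not a combat-command-badge holder).
Among Adeyemi, Salazar, Takahashi, Delgado, Kapoor, Saleh and Ruiz, by date of commissioning (later first): Adeyemi, Salazar and Takahashi (27 Apr 1998) before Delgado (9 Jan 1991) before Kapoor, Saleh and Ruiz (3 Aug 1990).
Among Adeyemi, Salazar and Takahashi, by total federal service (higher first): Adeyemi and Salazar (34 years) before Takahashi (10 years).
Adeyemi and Salazar both have lineal number 901, so the next rule applies.
Among Adeyemi and Salazar, by date of rank (earlier first): Adeyemi (May 16, 2011) before Salazar (Mar 18, 2021).
Among Kapoor, Saleh and Ruiz, by total federal service (higher first): Kapoor (19 years) before Saleh and Ruiz (16 years).
Saleh and Ruiz both have lineal number 594, so the next rule applies.
Among Saleh and Ruiz, by date of rank (earlier first): Saleh (Aug 1, 2011) before Ruiz (Jul 10, 2013).
Order: Adeyemi, Salazar, Takahashi, Delgado, Kapoor, Saleh, Ruiz, Dimitriou. So position 3.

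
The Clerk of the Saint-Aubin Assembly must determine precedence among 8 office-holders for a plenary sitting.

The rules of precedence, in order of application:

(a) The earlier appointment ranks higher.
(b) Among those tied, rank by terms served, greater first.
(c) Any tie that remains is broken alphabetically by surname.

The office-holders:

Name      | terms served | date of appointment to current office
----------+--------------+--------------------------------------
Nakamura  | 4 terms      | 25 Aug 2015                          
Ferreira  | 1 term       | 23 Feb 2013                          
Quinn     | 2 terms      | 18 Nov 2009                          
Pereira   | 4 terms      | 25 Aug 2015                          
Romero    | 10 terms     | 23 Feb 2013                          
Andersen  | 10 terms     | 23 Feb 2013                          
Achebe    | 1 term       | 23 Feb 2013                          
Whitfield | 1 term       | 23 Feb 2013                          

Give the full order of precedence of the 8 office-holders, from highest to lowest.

Quinn, Andersen, Romero, Achebe, Ferreira, Whitfield, Nakamura, Pereira

By date of appointment to current office (earlier first): Quinn (18 Nov 2009); then Andersen, Romero, Achebe, Ferreira and Whitfield (each 23 Feb 2013); then Nakamura and Pereira (both 25 Aug 2015).
Among Andersen, Romero, Achebe, Ferreira and Whitfield, by terms served (higher first): Andersen and Romero (10 terms) before Achebe, Ferreira and Whitfield (1 term).
Among Andersen and Romero, alphabetically by surname: Andersen before Romero.
Among Achebe, Ferreira and Whitfield, alphabetically by surname: Achebe before Ferreira before Whitfield.
Nakamura and Pereira both have terms served 4 terms, so the next rule applies.
Among Nakamura and Pereira, alphabetically by surname: Nakamura before Pereira.
Full order: Quinn, Andersen, Romero, Achebe, Ferreira, Whitfield, Nakamura, Pereira.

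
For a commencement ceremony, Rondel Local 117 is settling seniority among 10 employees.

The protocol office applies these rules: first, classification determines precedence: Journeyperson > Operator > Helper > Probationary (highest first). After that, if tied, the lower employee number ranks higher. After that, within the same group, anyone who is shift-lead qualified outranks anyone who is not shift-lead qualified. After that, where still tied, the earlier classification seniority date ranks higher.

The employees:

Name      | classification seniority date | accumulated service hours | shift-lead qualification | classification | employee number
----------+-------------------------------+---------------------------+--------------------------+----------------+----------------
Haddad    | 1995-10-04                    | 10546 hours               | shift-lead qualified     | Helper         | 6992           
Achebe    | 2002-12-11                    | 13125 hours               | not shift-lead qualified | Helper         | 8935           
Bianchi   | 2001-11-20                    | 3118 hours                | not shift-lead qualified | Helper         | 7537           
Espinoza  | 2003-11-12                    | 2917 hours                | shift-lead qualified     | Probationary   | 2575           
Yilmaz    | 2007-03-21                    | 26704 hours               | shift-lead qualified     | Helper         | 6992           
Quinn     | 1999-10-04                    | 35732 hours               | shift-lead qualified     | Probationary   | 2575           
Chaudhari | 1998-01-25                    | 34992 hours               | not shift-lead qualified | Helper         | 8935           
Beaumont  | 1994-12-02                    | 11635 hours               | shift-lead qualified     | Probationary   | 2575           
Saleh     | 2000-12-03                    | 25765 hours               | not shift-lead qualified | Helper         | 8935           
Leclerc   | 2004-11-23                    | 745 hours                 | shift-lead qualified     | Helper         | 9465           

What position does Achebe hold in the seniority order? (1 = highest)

By classification: Haddad, Yilmaz, Bianchi, Chaudhari, Saleh, Achebe and Leclerc (Helper); then Beaumont, Quinn and Espinoza (Probationary).
Among Haddad, Yilmaz, Bianchi, Chaudhari, Saleh, Achebe and Leclerc, by employee number (lower first): Haddad and Yilmaz (6992) before Bianchi (7537) before Chaudhari, Saleh and Achebe (8935) before Leclerc (9465).
Haddad and Yilmaz are each shift-lead qualified, so the next rule applies.
Among Haddad and Yilmaz, by classification seniority date (earlier first): Haddad (1995-10-04) before Yilmaz (2007-03-21).
Chaudhari, Saleh and Achebe are each not shift-lead qualified, so the next rule applies.
Among Chaudhari, Saleh and Achebe, by classification seniority date (earlier first): Chaudhari (1998-01-25) before Saleh (2000-12-03) before Achebe (2002-12-11).
Beaumont, Quinn and Espinoza all have employee number 2575, so the next rule applies.
Beaumont, Quinn and Espinoza are each shift-lead qualified, so the next rule applies.
Among Beaumont, Quinn and Espinoza, by classification seniority date (earlier first): Beaumont (1994-12-02) before Quinn (1999-10-04) before Espinoza (2003-11-12).
Order: Haddad, Yilmaz, Bianchi, Chaudhari, Saleh, Achebe, Leclerc, Beaumont, Quinn, Espinoza. So position 6.

6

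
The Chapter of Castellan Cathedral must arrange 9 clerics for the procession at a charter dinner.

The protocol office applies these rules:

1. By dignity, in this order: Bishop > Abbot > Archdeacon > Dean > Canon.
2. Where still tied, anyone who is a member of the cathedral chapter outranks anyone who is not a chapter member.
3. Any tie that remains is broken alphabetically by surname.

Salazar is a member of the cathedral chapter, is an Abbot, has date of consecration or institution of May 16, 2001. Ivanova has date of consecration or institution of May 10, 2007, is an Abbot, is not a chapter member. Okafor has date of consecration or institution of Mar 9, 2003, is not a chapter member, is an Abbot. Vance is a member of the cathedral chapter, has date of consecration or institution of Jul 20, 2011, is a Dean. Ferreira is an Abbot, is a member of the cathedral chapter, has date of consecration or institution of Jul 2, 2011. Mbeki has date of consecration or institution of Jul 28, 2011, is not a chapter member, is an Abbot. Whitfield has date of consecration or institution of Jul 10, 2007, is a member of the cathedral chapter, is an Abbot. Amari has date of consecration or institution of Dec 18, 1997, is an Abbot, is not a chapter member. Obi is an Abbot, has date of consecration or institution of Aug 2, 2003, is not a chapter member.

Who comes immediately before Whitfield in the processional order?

Salazar

By dignity: Ferreira, Salazar, Whitfield, Amari, Ivanova, Mbeki, Obi and Okafor (Abbot); then Vance (Dean).
Among Ferreira, Salazar, Whitfield, Amari, Ivanova, Mbeki, Obi and Okafor, a member of the cathedral chapter before not a chapter member: Ferreira, Salazar and Whitfield (a member of the cathedral chapter) before Amari, Ivanova, Mbeki, Obi and Okafor (not a chapter member).
Among Ferreira, Salazar and Whitfield, alphabetically by surname: Ferreira before Salazar before Whitfield.
Among Amari, Ivanova, Mbeki, Obi and Okafor, alphabetically by surname: Amari before Ivanova before Mbeki before Obi before Okafor.
Order: Ferreira, Salazar, Whitfield, Amari, Ivanova, Mbeki, Obi, Okafor, Vance.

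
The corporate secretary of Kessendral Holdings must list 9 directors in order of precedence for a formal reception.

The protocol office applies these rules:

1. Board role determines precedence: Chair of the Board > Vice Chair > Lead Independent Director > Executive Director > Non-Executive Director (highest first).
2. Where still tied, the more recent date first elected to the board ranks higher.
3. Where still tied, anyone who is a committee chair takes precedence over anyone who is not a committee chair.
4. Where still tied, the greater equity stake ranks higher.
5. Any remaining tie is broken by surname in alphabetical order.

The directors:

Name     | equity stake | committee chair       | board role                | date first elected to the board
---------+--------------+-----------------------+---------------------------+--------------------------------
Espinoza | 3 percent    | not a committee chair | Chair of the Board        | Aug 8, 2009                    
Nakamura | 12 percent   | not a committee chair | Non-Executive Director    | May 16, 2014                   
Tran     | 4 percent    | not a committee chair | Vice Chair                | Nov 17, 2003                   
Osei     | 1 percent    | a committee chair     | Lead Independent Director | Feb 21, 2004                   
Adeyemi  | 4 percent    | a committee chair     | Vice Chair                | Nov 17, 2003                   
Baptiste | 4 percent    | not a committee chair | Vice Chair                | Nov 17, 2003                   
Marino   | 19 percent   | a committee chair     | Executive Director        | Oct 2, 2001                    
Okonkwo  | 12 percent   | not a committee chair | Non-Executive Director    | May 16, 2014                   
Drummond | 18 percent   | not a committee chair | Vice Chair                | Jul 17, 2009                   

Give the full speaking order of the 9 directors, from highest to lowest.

Espinoza, Drummond, Adeyemi, Baptiste, Tran, Osei, Marino, Nakamura, Okonkwo

By board role: Espinoza (Chair of the Board); then Drummond, Adeyemi, Baptiste and Tran (Vice Chair); then Osei (Lead Independent Director); then Marino (Executive Director); then Nakamura and Okonkwo (Non-Executive Director).
Among Drummond, Adeyemi, Baptiste and Tran, by date first elected to the board (later first): Drummond (Jul 17, 2009) before Adeyemi, Baptiste and Tran (Nov 17, 2003).
Among Adeyemi, Baptiste and Tran, a committee chair before not a committee chair: Adeyemi (a committee chair) before Baptiste and Tran (not a committee chair).
Baptiste and Tran both have equity stake 4 percent, so the next rule applies.
Among Baptiste and Tran, alphabetically by surname: Baptiste before Tran.
Nakamura and Okonkwo both have date first elected to the board May 16, 2014, so the next rule applies.
Nakamura and Okonkwo are each not a committee chair, so the next rule applies.
Nakamura and Okonkwo both have equity stake 12 percent, so the next rule applies.
Among Nakamura and Okonkwo, alphabetically by surname: Nakamura before Okonkwo.
Full order: Espinoza, Drummond, Adeyemi, Baptiste, Tran, Osei, Marino, Nakamura, Okonkwo.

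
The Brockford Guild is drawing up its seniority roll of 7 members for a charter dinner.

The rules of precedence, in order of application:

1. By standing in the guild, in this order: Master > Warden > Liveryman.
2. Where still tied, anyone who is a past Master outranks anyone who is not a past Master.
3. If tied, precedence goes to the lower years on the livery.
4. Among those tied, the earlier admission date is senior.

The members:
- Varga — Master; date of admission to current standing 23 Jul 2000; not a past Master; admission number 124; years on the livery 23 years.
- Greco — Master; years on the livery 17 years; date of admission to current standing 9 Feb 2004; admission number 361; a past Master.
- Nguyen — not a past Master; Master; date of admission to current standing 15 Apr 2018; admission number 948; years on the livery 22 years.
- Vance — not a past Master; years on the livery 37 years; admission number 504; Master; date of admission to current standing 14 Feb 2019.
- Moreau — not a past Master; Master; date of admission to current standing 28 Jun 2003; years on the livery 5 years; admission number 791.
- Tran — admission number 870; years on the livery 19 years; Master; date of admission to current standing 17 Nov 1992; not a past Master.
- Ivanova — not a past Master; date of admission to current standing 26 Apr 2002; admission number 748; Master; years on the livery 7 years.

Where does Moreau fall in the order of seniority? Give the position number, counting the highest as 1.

2

By standing in the guild: Greco, Moreau, Ivanova, Tran, Nguyen, Varga and Vance (Master).
Among Greco, Moreau, Ivanova, Tran, Nguyen, Varga and Vance, a past Master before not a past Master: Greco (a past Master) before Moreau, Ivanova, Tran, Nguyen, Varga and Vance (not a past Master).
Among Moreau, Ivanova, Tran, Nguyen, Varga and Vance, by years on the livery (lower first): Moreau (5 years) before Ivanova (7 years) before Tran (19 years) before Nguyen (22 years) before Varga (23 years) before Vance (37 years).
Order: Greco, Moreau, Ivanova, Tran, Nguyen, Varga, Vance. So position 2.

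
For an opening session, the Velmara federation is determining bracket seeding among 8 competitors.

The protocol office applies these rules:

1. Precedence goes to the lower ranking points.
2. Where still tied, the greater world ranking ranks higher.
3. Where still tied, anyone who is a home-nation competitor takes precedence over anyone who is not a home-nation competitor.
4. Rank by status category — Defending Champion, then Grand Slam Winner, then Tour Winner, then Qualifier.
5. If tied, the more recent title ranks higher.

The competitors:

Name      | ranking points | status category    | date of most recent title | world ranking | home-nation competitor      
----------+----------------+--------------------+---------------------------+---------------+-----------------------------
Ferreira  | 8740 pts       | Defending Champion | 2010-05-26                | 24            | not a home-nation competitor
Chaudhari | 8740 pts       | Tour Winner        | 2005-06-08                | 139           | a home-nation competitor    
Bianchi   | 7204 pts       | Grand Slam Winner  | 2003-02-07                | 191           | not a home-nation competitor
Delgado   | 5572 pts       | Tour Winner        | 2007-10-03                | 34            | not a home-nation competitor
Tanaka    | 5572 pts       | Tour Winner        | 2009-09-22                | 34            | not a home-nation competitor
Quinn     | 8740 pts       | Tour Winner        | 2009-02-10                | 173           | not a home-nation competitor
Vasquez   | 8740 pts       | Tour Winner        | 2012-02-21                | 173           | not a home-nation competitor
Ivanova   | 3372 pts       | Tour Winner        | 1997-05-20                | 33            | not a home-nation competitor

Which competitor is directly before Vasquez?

By ranking points (lower first): Ivanova (3372 pts); then Tanaka and Delgado (both 5572 pts); then Bianchi (7204 pts); then Vasquez, Quinn, Chaudhari and Ferreira (each 8740 pts).
Tanaka and Delgado both have world ranking 34, so the next rule applies.
Tanaka and Delgado are each not a home-nation competitor, so the next rule applies.
Tanaka and Delgado are each Tour Winner, so the next rule applies.
Among Tanaka and Delgado, by date of most recent title (later first): Tanaka (2009-09-22) before Delgado (2007-10-03).
Among Vasquez, Quinn, Chaudhari and Ferreira, by world ranking (higher first): Vasquez and Quinn (173) before Chaudhari (139) before Ferreira (24).
Vasquez and Quinn are each not a home-nation competitor, so the next rule applies.
Vasquez and Quinn are each Tour Winner, so the next rule applies.
Among Vasquez and Quinn, by date of most recent title (later first): Vasquez (2012-02-21) before Quinn (2009-02-10).
Order: Ivanova, Tanaka, Delgado, Bianchi, Vasquez, Quinn, Chaudhari, Ferreira.

Bianchi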